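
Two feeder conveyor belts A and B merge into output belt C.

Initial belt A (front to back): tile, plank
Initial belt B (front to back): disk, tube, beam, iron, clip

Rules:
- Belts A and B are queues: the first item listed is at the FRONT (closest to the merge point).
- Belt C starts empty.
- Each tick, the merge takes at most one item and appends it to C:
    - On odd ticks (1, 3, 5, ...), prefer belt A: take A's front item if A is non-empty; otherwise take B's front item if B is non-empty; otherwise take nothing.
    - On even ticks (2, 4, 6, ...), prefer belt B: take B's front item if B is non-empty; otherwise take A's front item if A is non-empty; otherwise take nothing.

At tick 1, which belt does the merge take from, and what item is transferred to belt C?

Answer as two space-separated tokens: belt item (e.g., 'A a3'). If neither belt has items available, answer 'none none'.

Answer: A tile

Derivation:
Tick 1: prefer A, take tile from A; A=[plank] B=[disk,tube,beam,iron,clip] C=[tile]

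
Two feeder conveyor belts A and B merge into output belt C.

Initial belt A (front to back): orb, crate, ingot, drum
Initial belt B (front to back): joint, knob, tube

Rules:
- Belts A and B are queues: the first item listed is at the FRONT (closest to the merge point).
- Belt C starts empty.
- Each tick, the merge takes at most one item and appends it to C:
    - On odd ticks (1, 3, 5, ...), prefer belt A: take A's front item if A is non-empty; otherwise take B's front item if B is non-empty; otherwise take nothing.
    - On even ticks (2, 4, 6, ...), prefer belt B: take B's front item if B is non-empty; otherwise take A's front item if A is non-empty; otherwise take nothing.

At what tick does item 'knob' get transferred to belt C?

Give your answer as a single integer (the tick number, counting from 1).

Answer: 4

Derivation:
Tick 1: prefer A, take orb from A; A=[crate,ingot,drum] B=[joint,knob,tube] C=[orb]
Tick 2: prefer B, take joint from B; A=[crate,ingot,drum] B=[knob,tube] C=[orb,joint]
Tick 3: prefer A, take crate from A; A=[ingot,drum] B=[knob,tube] C=[orb,joint,crate]
Tick 4: prefer B, take knob from B; A=[ingot,drum] B=[tube] C=[orb,joint,crate,knob]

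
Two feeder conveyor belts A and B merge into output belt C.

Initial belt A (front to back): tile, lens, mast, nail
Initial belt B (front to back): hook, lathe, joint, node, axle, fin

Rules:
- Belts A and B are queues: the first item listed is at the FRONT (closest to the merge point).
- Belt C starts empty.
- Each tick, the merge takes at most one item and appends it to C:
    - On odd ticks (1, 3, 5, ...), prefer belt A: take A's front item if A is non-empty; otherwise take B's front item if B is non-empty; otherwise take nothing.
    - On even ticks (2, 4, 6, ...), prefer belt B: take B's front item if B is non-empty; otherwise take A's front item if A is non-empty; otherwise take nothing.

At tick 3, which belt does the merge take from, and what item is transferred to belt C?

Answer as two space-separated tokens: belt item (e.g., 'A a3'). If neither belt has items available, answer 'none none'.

Answer: A lens

Derivation:
Tick 1: prefer A, take tile from A; A=[lens,mast,nail] B=[hook,lathe,joint,node,axle,fin] C=[tile]
Tick 2: prefer B, take hook from B; A=[lens,mast,nail] B=[lathe,joint,node,axle,fin] C=[tile,hook]
Tick 3: prefer A, take lens from A; A=[mast,nail] B=[lathe,joint,node,axle,fin] C=[tile,hook,lens]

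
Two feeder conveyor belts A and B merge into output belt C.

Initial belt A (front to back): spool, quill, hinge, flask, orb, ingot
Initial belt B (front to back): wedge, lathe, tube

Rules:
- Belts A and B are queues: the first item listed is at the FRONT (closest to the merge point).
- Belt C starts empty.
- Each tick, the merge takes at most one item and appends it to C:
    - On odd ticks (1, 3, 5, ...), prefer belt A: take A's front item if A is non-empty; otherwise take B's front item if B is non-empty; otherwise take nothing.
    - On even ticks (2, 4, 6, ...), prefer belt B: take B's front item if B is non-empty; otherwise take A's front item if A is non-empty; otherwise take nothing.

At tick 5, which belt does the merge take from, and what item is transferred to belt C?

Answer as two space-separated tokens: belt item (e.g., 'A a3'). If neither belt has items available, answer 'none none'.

Answer: A hinge

Derivation:
Tick 1: prefer A, take spool from A; A=[quill,hinge,flask,orb,ingot] B=[wedge,lathe,tube] C=[spool]
Tick 2: prefer B, take wedge from B; A=[quill,hinge,flask,orb,ingot] B=[lathe,tube] C=[spool,wedge]
Tick 3: prefer A, take quill from A; A=[hinge,flask,orb,ingot] B=[lathe,tube] C=[spool,wedge,quill]
Tick 4: prefer B, take lathe from B; A=[hinge,flask,orb,ingot] B=[tube] C=[spool,wedge,quill,lathe]
Tick 5: prefer A, take hinge from A; A=[flask,orb,ingot] B=[tube] C=[spool,wedge,quill,lathe,hinge]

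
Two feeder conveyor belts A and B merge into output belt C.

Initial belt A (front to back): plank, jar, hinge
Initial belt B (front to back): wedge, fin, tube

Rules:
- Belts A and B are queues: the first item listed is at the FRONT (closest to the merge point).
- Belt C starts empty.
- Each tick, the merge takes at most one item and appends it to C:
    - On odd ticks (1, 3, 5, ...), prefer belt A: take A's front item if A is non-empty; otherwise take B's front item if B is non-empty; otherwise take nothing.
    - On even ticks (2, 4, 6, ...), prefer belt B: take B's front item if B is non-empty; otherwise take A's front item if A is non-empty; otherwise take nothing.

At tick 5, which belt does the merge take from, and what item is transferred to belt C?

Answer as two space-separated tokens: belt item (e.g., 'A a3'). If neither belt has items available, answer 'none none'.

Answer: A hinge

Derivation:
Tick 1: prefer A, take plank from A; A=[jar,hinge] B=[wedge,fin,tube] C=[plank]
Tick 2: prefer B, take wedge from B; A=[jar,hinge] B=[fin,tube] C=[plank,wedge]
Tick 3: prefer A, take jar from A; A=[hinge] B=[fin,tube] C=[plank,wedge,jar]
Tick 4: prefer B, take fin from B; A=[hinge] B=[tube] C=[plank,wedge,jar,fin]
Tick 5: prefer A, take hinge from A; A=[-] B=[tube] C=[plank,wedge,jar,fin,hinge]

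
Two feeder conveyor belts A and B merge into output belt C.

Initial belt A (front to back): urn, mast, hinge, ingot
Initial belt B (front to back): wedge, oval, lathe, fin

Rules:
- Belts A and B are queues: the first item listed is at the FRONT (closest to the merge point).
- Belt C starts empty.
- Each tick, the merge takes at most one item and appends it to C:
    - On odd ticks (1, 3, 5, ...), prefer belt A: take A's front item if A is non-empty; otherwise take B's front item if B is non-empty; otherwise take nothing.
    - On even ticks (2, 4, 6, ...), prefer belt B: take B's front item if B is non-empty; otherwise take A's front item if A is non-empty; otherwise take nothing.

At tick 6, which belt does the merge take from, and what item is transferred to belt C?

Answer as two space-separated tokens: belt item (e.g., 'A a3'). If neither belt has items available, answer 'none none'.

Tick 1: prefer A, take urn from A; A=[mast,hinge,ingot] B=[wedge,oval,lathe,fin] C=[urn]
Tick 2: prefer B, take wedge from B; A=[mast,hinge,ingot] B=[oval,lathe,fin] C=[urn,wedge]
Tick 3: prefer A, take mast from A; A=[hinge,ingot] B=[oval,lathe,fin] C=[urn,wedge,mast]
Tick 4: prefer B, take oval from B; A=[hinge,ingot] B=[lathe,fin] C=[urn,wedge,mast,oval]
Tick 5: prefer A, take hinge from A; A=[ingot] B=[lathe,fin] C=[urn,wedge,mast,oval,hinge]
Tick 6: prefer B, take lathe from B; A=[ingot] B=[fin] C=[urn,wedge,mast,oval,hinge,lathe]

Answer: B lathe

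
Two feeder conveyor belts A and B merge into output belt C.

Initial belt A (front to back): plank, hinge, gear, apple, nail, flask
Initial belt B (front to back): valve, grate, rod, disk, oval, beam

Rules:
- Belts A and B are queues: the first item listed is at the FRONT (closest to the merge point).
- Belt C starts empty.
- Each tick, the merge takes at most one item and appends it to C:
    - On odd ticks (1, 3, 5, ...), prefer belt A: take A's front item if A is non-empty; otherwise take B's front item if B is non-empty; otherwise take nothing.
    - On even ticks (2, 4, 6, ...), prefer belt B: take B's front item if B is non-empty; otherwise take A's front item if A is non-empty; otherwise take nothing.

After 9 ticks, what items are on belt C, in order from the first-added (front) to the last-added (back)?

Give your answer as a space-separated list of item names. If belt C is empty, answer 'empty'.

Answer: plank valve hinge grate gear rod apple disk nail

Derivation:
Tick 1: prefer A, take plank from A; A=[hinge,gear,apple,nail,flask] B=[valve,grate,rod,disk,oval,beam] C=[plank]
Tick 2: prefer B, take valve from B; A=[hinge,gear,apple,nail,flask] B=[grate,rod,disk,oval,beam] C=[plank,valve]
Tick 3: prefer A, take hinge from A; A=[gear,apple,nail,flask] B=[grate,rod,disk,oval,beam] C=[plank,valve,hinge]
Tick 4: prefer B, take grate from B; A=[gear,apple,nail,flask] B=[rod,disk,oval,beam] C=[plank,valve,hinge,grate]
Tick 5: prefer A, take gear from A; A=[apple,nail,flask] B=[rod,disk,oval,beam] C=[plank,valve,hinge,grate,gear]
Tick 6: prefer B, take rod from B; A=[apple,nail,flask] B=[disk,oval,beam] C=[plank,valve,hinge,grate,gear,rod]
Tick 7: prefer A, take apple from A; A=[nail,flask] B=[disk,oval,beam] C=[plank,valve,hinge,grate,gear,rod,apple]
Tick 8: prefer B, take disk from B; A=[nail,flask] B=[oval,beam] C=[plank,valve,hinge,grate,gear,rod,apple,disk]
Tick 9: prefer A, take nail from A; A=[flask] B=[oval,beam] C=[plank,valve,hinge,grate,gear,rod,apple,disk,nail]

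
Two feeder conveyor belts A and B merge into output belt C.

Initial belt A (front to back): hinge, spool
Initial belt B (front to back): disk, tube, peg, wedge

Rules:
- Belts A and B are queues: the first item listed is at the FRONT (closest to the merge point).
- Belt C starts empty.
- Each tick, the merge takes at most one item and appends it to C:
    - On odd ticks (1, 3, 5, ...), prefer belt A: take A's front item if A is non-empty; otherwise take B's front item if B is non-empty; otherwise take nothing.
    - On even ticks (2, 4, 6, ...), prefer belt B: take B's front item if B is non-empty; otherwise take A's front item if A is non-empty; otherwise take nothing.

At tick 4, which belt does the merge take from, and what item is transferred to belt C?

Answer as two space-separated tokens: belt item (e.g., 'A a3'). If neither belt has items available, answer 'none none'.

Tick 1: prefer A, take hinge from A; A=[spool] B=[disk,tube,peg,wedge] C=[hinge]
Tick 2: prefer B, take disk from B; A=[spool] B=[tube,peg,wedge] C=[hinge,disk]
Tick 3: prefer A, take spool from A; A=[-] B=[tube,peg,wedge] C=[hinge,disk,spool]
Tick 4: prefer B, take tube from B; A=[-] B=[peg,wedge] C=[hinge,disk,spool,tube]

Answer: B tube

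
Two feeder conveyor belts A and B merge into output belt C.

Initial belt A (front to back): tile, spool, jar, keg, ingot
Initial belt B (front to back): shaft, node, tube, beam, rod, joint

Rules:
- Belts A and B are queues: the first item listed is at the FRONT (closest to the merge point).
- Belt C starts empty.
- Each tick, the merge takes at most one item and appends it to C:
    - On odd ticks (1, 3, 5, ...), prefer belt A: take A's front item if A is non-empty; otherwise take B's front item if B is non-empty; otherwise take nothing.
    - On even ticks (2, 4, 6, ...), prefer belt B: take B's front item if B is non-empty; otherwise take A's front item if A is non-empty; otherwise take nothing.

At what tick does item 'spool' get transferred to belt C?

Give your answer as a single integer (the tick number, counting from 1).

Tick 1: prefer A, take tile from A; A=[spool,jar,keg,ingot] B=[shaft,node,tube,beam,rod,joint] C=[tile]
Tick 2: prefer B, take shaft from B; A=[spool,jar,keg,ingot] B=[node,tube,beam,rod,joint] C=[tile,shaft]
Tick 3: prefer A, take spool from A; A=[jar,keg,ingot] B=[node,tube,beam,rod,joint] C=[tile,shaft,spool]

Answer: 3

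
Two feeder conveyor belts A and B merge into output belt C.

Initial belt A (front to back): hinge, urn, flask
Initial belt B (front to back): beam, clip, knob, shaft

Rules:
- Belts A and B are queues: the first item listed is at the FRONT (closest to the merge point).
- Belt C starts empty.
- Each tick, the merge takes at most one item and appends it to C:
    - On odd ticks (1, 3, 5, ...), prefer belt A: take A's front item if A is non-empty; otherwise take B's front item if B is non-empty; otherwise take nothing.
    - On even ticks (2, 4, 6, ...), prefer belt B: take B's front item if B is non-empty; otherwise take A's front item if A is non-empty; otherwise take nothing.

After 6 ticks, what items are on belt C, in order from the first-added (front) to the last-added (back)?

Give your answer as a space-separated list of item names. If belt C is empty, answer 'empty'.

Answer: hinge beam urn clip flask knob

Derivation:
Tick 1: prefer A, take hinge from A; A=[urn,flask] B=[beam,clip,knob,shaft] C=[hinge]
Tick 2: prefer B, take beam from B; A=[urn,flask] B=[clip,knob,shaft] C=[hinge,beam]
Tick 3: prefer A, take urn from A; A=[flask] B=[clip,knob,shaft] C=[hinge,beam,urn]
Tick 4: prefer B, take clip from B; A=[flask] B=[knob,shaft] C=[hinge,beam,urn,clip]
Tick 5: prefer A, take flask from A; A=[-] B=[knob,shaft] C=[hinge,beam,urn,clip,flask]
Tick 6: prefer B, take knob from B; A=[-] B=[shaft] C=[hinge,beam,urn,clip,flask,knob]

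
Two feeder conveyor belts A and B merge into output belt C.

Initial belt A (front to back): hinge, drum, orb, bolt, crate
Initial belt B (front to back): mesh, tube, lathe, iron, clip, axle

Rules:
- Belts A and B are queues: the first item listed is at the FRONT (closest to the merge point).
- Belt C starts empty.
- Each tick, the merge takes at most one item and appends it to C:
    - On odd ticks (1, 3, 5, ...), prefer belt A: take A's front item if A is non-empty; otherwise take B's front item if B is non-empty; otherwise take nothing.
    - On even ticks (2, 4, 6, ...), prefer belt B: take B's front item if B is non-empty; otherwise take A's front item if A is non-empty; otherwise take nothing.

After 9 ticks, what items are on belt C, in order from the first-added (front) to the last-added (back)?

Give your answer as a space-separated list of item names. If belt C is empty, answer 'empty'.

Answer: hinge mesh drum tube orb lathe bolt iron crate

Derivation:
Tick 1: prefer A, take hinge from A; A=[drum,orb,bolt,crate] B=[mesh,tube,lathe,iron,clip,axle] C=[hinge]
Tick 2: prefer B, take mesh from B; A=[drum,orb,bolt,crate] B=[tube,lathe,iron,clip,axle] C=[hinge,mesh]
Tick 3: prefer A, take drum from A; A=[orb,bolt,crate] B=[tube,lathe,iron,clip,axle] C=[hinge,mesh,drum]
Tick 4: prefer B, take tube from B; A=[orb,bolt,crate] B=[lathe,iron,clip,axle] C=[hinge,mesh,drum,tube]
Tick 5: prefer A, take orb from A; A=[bolt,crate] B=[lathe,iron,clip,axle] C=[hinge,mesh,drum,tube,orb]
Tick 6: prefer B, take lathe from B; A=[bolt,crate] B=[iron,clip,axle] C=[hinge,mesh,drum,tube,orb,lathe]
Tick 7: prefer A, take bolt from A; A=[crate] B=[iron,clip,axle] C=[hinge,mesh,drum,tube,orb,lathe,bolt]
Tick 8: prefer B, take iron from B; A=[crate] B=[clip,axle] C=[hinge,mesh,drum,tube,orb,lathe,bolt,iron]
Tick 9: prefer A, take crate from A; A=[-] B=[clip,axle] C=[hinge,mesh,drum,tube,orb,lathe,bolt,iron,crate]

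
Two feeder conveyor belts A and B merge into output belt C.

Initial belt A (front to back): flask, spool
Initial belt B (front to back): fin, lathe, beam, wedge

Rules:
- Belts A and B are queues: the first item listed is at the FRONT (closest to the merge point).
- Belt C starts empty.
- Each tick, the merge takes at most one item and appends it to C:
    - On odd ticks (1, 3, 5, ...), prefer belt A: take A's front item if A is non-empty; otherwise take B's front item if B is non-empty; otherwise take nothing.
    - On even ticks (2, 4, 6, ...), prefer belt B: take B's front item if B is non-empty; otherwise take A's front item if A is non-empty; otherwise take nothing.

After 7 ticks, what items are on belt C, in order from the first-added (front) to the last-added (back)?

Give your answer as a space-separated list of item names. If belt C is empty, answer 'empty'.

Answer: flask fin spool lathe beam wedge

Derivation:
Tick 1: prefer A, take flask from A; A=[spool] B=[fin,lathe,beam,wedge] C=[flask]
Tick 2: prefer B, take fin from B; A=[spool] B=[lathe,beam,wedge] C=[flask,fin]
Tick 3: prefer A, take spool from A; A=[-] B=[lathe,beam,wedge] C=[flask,fin,spool]
Tick 4: prefer B, take lathe from B; A=[-] B=[beam,wedge] C=[flask,fin,spool,lathe]
Tick 5: prefer A, take beam from B; A=[-] B=[wedge] C=[flask,fin,spool,lathe,beam]
Tick 6: prefer B, take wedge from B; A=[-] B=[-] C=[flask,fin,spool,lathe,beam,wedge]
Tick 7: prefer A, both empty, nothing taken; A=[-] B=[-] C=[flask,fin,spool,lathe,beam,wedge]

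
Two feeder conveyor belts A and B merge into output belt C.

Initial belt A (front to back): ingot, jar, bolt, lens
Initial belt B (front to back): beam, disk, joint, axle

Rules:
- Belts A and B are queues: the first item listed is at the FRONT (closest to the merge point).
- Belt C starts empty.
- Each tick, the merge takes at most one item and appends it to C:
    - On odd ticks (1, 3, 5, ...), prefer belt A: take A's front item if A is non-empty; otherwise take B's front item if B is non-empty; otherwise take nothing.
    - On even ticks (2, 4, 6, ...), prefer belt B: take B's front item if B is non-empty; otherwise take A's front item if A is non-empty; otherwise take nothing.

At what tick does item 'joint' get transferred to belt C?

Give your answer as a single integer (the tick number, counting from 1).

Answer: 6

Derivation:
Tick 1: prefer A, take ingot from A; A=[jar,bolt,lens] B=[beam,disk,joint,axle] C=[ingot]
Tick 2: prefer B, take beam from B; A=[jar,bolt,lens] B=[disk,joint,axle] C=[ingot,beam]
Tick 3: prefer A, take jar from A; A=[bolt,lens] B=[disk,joint,axle] C=[ingot,beam,jar]
Tick 4: prefer B, take disk from B; A=[bolt,lens] B=[joint,axle] C=[ingot,beam,jar,disk]
Tick 5: prefer A, take bolt from A; A=[lens] B=[joint,axle] C=[ingot,beam,jar,disk,bolt]
Tick 6: prefer B, take joint from B; A=[lens] B=[axle] C=[ingot,beam,jar,disk,bolt,joint]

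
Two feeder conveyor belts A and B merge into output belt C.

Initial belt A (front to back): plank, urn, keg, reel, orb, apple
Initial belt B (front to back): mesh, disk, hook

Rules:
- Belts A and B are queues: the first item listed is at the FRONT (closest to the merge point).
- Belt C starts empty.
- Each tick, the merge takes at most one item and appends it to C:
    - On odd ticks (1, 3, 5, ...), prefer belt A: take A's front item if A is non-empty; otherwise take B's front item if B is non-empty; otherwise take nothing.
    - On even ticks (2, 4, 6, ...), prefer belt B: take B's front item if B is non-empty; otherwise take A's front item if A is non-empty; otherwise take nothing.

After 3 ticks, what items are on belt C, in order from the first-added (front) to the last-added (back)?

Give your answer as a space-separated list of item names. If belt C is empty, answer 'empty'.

Tick 1: prefer A, take plank from A; A=[urn,keg,reel,orb,apple] B=[mesh,disk,hook] C=[plank]
Tick 2: prefer B, take mesh from B; A=[urn,keg,reel,orb,apple] B=[disk,hook] C=[plank,mesh]
Tick 3: prefer A, take urn from A; A=[keg,reel,orb,apple] B=[disk,hook] C=[plank,mesh,urn]

Answer: plank mesh urn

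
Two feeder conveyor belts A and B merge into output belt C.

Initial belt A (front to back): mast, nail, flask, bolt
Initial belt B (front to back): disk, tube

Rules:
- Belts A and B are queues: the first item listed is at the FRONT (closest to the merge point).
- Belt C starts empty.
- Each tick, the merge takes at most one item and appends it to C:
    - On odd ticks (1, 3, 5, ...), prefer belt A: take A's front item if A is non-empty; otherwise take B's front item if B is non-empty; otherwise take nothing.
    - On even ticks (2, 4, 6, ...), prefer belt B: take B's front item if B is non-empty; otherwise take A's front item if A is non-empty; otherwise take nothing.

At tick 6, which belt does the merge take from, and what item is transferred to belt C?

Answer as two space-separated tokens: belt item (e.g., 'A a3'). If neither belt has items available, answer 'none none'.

Answer: A bolt

Derivation:
Tick 1: prefer A, take mast from A; A=[nail,flask,bolt] B=[disk,tube] C=[mast]
Tick 2: prefer B, take disk from B; A=[nail,flask,bolt] B=[tube] C=[mast,disk]
Tick 3: prefer A, take nail from A; A=[flask,bolt] B=[tube] C=[mast,disk,nail]
Tick 4: prefer B, take tube from B; A=[flask,bolt] B=[-] C=[mast,disk,nail,tube]
Tick 5: prefer A, take flask from A; A=[bolt] B=[-] C=[mast,disk,nail,tube,flask]
Tick 6: prefer B, take bolt from A; A=[-] B=[-] C=[mast,disk,nail,tube,flask,bolt]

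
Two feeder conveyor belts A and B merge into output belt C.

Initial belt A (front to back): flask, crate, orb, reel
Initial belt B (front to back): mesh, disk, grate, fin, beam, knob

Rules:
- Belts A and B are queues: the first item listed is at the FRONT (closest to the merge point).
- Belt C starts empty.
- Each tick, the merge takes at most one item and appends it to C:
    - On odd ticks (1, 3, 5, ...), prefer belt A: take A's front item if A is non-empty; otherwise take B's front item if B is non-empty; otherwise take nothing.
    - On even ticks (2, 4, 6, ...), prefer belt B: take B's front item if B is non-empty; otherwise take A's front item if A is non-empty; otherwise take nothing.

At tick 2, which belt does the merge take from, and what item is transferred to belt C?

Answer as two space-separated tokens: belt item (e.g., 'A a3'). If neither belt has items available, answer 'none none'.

Answer: B mesh

Derivation:
Tick 1: prefer A, take flask from A; A=[crate,orb,reel] B=[mesh,disk,grate,fin,beam,knob] C=[flask]
Tick 2: prefer B, take mesh from B; A=[crate,orb,reel] B=[disk,grate,fin,beam,knob] C=[flask,mesh]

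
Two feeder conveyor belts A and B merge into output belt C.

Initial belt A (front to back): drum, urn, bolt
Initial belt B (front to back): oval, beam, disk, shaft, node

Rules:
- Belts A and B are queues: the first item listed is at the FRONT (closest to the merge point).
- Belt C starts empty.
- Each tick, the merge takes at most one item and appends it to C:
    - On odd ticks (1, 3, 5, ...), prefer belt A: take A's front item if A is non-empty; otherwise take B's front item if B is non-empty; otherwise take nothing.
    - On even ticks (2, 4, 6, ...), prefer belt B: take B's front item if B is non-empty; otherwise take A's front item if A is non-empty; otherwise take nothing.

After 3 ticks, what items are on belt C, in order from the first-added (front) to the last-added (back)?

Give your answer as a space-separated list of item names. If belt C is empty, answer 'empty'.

Tick 1: prefer A, take drum from A; A=[urn,bolt] B=[oval,beam,disk,shaft,node] C=[drum]
Tick 2: prefer B, take oval from B; A=[urn,bolt] B=[beam,disk,shaft,node] C=[drum,oval]
Tick 3: prefer A, take urn from A; A=[bolt] B=[beam,disk,shaft,node] C=[drum,oval,urn]

Answer: drum oval urn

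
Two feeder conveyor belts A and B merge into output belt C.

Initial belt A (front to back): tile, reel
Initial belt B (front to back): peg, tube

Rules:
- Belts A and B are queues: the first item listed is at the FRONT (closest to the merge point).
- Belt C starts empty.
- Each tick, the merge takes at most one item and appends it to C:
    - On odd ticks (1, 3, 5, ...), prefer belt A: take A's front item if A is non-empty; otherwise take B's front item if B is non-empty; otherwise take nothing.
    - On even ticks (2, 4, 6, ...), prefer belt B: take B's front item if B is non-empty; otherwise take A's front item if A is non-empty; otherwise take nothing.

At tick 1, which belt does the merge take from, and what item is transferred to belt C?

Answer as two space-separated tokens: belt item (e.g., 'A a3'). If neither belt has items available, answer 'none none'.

Answer: A tile

Derivation:
Tick 1: prefer A, take tile from A; A=[reel] B=[peg,tube] C=[tile]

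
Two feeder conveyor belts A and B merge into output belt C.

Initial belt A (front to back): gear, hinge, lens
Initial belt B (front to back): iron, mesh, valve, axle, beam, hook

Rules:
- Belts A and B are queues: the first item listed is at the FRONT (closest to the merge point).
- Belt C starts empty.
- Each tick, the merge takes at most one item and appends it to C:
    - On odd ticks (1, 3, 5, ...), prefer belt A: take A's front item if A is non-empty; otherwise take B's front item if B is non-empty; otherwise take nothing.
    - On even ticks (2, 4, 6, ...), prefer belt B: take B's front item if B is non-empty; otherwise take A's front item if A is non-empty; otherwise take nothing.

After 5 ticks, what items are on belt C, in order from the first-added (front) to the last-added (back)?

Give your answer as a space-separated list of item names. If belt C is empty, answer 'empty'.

Answer: gear iron hinge mesh lens

Derivation:
Tick 1: prefer A, take gear from A; A=[hinge,lens] B=[iron,mesh,valve,axle,beam,hook] C=[gear]
Tick 2: prefer B, take iron from B; A=[hinge,lens] B=[mesh,valve,axle,beam,hook] C=[gear,iron]
Tick 3: prefer A, take hinge from A; A=[lens] B=[mesh,valve,axle,beam,hook] C=[gear,iron,hinge]
Tick 4: prefer B, take mesh from B; A=[lens] B=[valve,axle,beam,hook] C=[gear,iron,hinge,mesh]
Tick 5: prefer A, take lens from A; A=[-] B=[valve,axle,beam,hook] C=[gear,iron,hinge,mesh,lens]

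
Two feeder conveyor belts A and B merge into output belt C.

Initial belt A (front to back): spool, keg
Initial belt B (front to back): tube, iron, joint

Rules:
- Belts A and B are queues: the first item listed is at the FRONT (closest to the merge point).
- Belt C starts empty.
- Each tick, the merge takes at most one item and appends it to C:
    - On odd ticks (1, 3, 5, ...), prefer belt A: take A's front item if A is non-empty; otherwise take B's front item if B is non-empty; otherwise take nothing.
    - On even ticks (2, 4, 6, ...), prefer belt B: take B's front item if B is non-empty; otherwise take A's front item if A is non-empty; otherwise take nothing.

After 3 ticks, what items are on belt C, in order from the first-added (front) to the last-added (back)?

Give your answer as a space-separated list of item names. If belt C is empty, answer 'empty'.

Tick 1: prefer A, take spool from A; A=[keg] B=[tube,iron,joint] C=[spool]
Tick 2: prefer B, take tube from B; A=[keg] B=[iron,joint] C=[spool,tube]
Tick 3: prefer A, take keg from A; A=[-] B=[iron,joint] C=[spool,tube,keg]

Answer: spool tube keg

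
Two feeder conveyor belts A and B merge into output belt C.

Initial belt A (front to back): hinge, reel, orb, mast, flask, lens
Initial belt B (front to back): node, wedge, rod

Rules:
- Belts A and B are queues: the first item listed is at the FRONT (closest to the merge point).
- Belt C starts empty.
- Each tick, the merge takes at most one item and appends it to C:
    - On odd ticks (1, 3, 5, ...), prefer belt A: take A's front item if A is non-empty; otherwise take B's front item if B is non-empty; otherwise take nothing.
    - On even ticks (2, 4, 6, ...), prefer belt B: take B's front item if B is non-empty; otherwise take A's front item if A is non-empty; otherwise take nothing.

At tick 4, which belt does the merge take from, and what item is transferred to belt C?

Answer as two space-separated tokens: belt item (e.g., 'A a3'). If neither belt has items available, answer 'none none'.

Tick 1: prefer A, take hinge from A; A=[reel,orb,mast,flask,lens] B=[node,wedge,rod] C=[hinge]
Tick 2: prefer B, take node from B; A=[reel,orb,mast,flask,lens] B=[wedge,rod] C=[hinge,node]
Tick 3: prefer A, take reel from A; A=[orb,mast,flask,lens] B=[wedge,rod] C=[hinge,node,reel]
Tick 4: prefer B, take wedge from B; A=[orb,mast,flask,lens] B=[rod] C=[hinge,node,reel,wedge]

Answer: B wedge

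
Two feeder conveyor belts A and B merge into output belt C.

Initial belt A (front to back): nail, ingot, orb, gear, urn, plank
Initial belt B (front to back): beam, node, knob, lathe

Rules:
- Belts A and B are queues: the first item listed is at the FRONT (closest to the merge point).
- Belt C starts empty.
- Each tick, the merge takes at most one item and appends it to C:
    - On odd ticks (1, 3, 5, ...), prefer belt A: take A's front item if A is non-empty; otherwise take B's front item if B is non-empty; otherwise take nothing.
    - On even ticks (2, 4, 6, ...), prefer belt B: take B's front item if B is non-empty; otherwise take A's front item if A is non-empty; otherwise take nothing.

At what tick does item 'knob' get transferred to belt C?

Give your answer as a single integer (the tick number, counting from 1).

Answer: 6

Derivation:
Tick 1: prefer A, take nail from A; A=[ingot,orb,gear,urn,plank] B=[beam,node,knob,lathe] C=[nail]
Tick 2: prefer B, take beam from B; A=[ingot,orb,gear,urn,plank] B=[node,knob,lathe] C=[nail,beam]
Tick 3: prefer A, take ingot from A; A=[orb,gear,urn,plank] B=[node,knob,lathe] C=[nail,beam,ingot]
Tick 4: prefer B, take node from B; A=[orb,gear,urn,plank] B=[knob,lathe] C=[nail,beam,ingot,node]
Tick 5: prefer A, take orb from A; A=[gear,urn,plank] B=[knob,lathe] C=[nail,beam,ingot,node,orb]
Tick 6: prefer B, take knob from B; A=[gear,urn,plank] B=[lathe] C=[nail,beam,ingot,node,orb,knob]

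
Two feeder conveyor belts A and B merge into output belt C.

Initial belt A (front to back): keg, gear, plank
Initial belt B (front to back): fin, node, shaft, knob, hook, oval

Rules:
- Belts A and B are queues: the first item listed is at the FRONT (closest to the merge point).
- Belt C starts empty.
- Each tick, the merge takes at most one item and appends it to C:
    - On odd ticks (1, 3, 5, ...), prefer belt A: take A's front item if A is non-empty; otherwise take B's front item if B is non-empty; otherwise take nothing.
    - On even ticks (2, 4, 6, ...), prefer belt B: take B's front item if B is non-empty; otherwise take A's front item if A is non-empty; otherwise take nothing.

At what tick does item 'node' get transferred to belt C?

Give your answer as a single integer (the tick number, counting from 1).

Tick 1: prefer A, take keg from A; A=[gear,plank] B=[fin,node,shaft,knob,hook,oval] C=[keg]
Tick 2: prefer B, take fin from B; A=[gear,plank] B=[node,shaft,knob,hook,oval] C=[keg,fin]
Tick 3: prefer A, take gear from A; A=[plank] B=[node,shaft,knob,hook,oval] C=[keg,fin,gear]
Tick 4: prefer B, take node from B; A=[plank] B=[shaft,knob,hook,oval] C=[keg,fin,gear,node]

Answer: 4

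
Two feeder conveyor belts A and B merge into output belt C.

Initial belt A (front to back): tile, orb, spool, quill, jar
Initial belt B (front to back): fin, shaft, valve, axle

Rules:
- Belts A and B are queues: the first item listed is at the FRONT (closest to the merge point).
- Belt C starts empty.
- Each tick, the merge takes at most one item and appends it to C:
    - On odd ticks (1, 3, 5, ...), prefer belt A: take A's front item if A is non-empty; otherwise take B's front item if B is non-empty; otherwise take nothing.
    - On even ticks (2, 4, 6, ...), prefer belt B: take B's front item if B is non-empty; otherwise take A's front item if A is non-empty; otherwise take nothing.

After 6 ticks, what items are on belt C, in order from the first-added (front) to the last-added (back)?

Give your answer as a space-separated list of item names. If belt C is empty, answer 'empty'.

Tick 1: prefer A, take tile from A; A=[orb,spool,quill,jar] B=[fin,shaft,valve,axle] C=[tile]
Tick 2: prefer B, take fin from B; A=[orb,spool,quill,jar] B=[shaft,valve,axle] C=[tile,fin]
Tick 3: prefer A, take orb from A; A=[spool,quill,jar] B=[shaft,valve,axle] C=[tile,fin,orb]
Tick 4: prefer B, take shaft from B; A=[spool,quill,jar] B=[valve,axle] C=[tile,fin,orb,shaft]
Tick 5: prefer A, take spool from A; A=[quill,jar] B=[valve,axle] C=[tile,fin,orb,shaft,spool]
Tick 6: prefer B, take valve from B; A=[quill,jar] B=[axle] C=[tile,fin,orb,shaft,spool,valve]

Answer: tile fin orb shaft spool valve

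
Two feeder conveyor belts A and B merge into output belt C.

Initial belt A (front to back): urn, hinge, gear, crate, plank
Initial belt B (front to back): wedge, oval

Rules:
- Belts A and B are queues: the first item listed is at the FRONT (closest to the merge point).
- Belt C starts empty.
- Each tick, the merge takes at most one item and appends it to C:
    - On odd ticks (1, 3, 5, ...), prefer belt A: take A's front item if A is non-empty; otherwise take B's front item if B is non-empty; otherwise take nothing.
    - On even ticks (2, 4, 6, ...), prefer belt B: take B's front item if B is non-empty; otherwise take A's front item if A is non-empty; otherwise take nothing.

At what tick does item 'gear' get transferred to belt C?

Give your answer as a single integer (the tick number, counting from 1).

Answer: 5

Derivation:
Tick 1: prefer A, take urn from A; A=[hinge,gear,crate,plank] B=[wedge,oval] C=[urn]
Tick 2: prefer B, take wedge from B; A=[hinge,gear,crate,plank] B=[oval] C=[urn,wedge]
Tick 3: prefer A, take hinge from A; A=[gear,crate,plank] B=[oval] C=[urn,wedge,hinge]
Tick 4: prefer B, take oval from B; A=[gear,crate,plank] B=[-] C=[urn,wedge,hinge,oval]
Tick 5: prefer A, take gear from A; A=[crate,plank] B=[-] C=[urn,wedge,hinge,oval,gear]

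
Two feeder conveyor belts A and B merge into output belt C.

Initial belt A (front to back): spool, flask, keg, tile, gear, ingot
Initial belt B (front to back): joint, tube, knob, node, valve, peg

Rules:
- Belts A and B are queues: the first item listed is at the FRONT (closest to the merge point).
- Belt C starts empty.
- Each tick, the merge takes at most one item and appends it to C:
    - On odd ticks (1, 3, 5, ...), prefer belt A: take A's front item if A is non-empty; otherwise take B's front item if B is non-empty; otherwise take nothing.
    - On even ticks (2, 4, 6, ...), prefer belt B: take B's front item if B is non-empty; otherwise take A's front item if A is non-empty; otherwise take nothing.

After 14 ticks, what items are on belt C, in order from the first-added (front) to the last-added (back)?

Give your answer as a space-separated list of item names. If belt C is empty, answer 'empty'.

Answer: spool joint flask tube keg knob tile node gear valve ingot peg

Derivation:
Tick 1: prefer A, take spool from A; A=[flask,keg,tile,gear,ingot] B=[joint,tube,knob,node,valve,peg] C=[spool]
Tick 2: prefer B, take joint from B; A=[flask,keg,tile,gear,ingot] B=[tube,knob,node,valve,peg] C=[spool,joint]
Tick 3: prefer A, take flask from A; A=[keg,tile,gear,ingot] B=[tube,knob,node,valve,peg] C=[spool,joint,flask]
Tick 4: prefer B, take tube from B; A=[keg,tile,gear,ingot] B=[knob,node,valve,peg] C=[spool,joint,flask,tube]
Tick 5: prefer A, take keg from A; A=[tile,gear,ingot] B=[knob,node,valve,peg] C=[spool,joint,flask,tube,keg]
Tick 6: prefer B, take knob from B; A=[tile,gear,ingot] B=[node,valve,peg] C=[spool,joint,flask,tube,keg,knob]
Tick 7: prefer A, take tile from A; A=[gear,ingot] B=[node,valve,peg] C=[spool,joint,flask,tube,keg,knob,tile]
Tick 8: prefer B, take node from B; A=[gear,ingot] B=[valve,peg] C=[spool,joint,flask,tube,keg,knob,tile,node]
Tick 9: prefer A, take gear from A; A=[ingot] B=[valve,peg] C=[spool,joint,flask,tube,keg,knob,tile,node,gear]
Tick 10: prefer B, take valve from B; A=[ingot] B=[peg] C=[spool,joint,flask,tube,keg,knob,tile,node,gear,valve]
Tick 11: prefer A, take ingot from A; A=[-] B=[peg] C=[spool,joint,flask,tube,keg,knob,tile,node,gear,valve,ingot]
Tick 12: prefer B, take peg from B; A=[-] B=[-] C=[spool,joint,flask,tube,keg,knob,tile,node,gear,valve,ingot,peg]
Tick 13: prefer A, both empty, nothing taken; A=[-] B=[-] C=[spool,joint,flask,tube,keg,knob,tile,node,gear,valve,ingot,peg]
Tick 14: prefer B, both empty, nothing taken; A=[-] B=[-] C=[spool,joint,flask,tube,keg,knob,tile,node,gear,valve,ingot,peg]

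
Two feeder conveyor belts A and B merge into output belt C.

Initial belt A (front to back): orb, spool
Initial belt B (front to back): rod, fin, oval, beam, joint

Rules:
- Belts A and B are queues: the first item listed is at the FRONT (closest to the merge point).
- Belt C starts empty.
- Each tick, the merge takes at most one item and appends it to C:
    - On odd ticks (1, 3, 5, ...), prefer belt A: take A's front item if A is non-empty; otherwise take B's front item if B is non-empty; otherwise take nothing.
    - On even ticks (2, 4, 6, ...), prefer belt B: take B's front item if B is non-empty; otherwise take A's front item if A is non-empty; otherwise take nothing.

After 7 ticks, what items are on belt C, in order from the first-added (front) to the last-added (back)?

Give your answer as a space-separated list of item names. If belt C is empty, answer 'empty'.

Tick 1: prefer A, take orb from A; A=[spool] B=[rod,fin,oval,beam,joint] C=[orb]
Tick 2: prefer B, take rod from B; A=[spool] B=[fin,oval,beam,joint] C=[orb,rod]
Tick 3: prefer A, take spool from A; A=[-] B=[fin,oval,beam,joint] C=[orb,rod,spool]
Tick 4: prefer B, take fin from B; A=[-] B=[oval,beam,joint] C=[orb,rod,spool,fin]
Tick 5: prefer A, take oval from B; A=[-] B=[beam,joint] C=[orb,rod,spool,fin,oval]
Tick 6: prefer B, take beam from B; A=[-] B=[joint] C=[orb,rod,spool,fin,oval,beam]
Tick 7: prefer A, take joint from B; A=[-] B=[-] C=[orb,rod,spool,fin,oval,beam,joint]

Answer: orb rod spool fin oval beam joint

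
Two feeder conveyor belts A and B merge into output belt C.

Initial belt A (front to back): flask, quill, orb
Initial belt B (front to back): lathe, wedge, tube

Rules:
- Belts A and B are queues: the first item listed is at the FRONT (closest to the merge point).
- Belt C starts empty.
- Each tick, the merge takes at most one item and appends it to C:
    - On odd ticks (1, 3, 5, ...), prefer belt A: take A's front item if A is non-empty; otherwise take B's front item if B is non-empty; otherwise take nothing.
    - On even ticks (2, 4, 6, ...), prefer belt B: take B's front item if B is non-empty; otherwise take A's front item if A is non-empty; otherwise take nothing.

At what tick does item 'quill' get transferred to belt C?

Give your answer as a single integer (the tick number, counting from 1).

Tick 1: prefer A, take flask from A; A=[quill,orb] B=[lathe,wedge,tube] C=[flask]
Tick 2: prefer B, take lathe from B; A=[quill,orb] B=[wedge,tube] C=[flask,lathe]
Tick 3: prefer A, take quill from A; A=[orb] B=[wedge,tube] C=[flask,lathe,quill]

Answer: 3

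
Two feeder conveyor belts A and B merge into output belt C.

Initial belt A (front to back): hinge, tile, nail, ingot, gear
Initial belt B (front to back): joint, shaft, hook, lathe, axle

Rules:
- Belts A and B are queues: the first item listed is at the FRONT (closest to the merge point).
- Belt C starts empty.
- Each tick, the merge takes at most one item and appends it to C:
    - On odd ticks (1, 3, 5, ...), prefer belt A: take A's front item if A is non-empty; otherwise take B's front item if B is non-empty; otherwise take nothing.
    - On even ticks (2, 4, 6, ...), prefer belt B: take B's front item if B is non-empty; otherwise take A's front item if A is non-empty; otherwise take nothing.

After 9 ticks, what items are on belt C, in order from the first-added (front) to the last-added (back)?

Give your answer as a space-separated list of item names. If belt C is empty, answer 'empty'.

Tick 1: prefer A, take hinge from A; A=[tile,nail,ingot,gear] B=[joint,shaft,hook,lathe,axle] C=[hinge]
Tick 2: prefer B, take joint from B; A=[tile,nail,ingot,gear] B=[shaft,hook,lathe,axle] C=[hinge,joint]
Tick 3: prefer A, take tile from A; A=[nail,ingot,gear] B=[shaft,hook,lathe,axle] C=[hinge,joint,tile]
Tick 4: prefer B, take shaft from B; A=[nail,ingot,gear] B=[hook,lathe,axle] C=[hinge,joint,tile,shaft]
Tick 5: prefer A, take nail from A; A=[ingot,gear] B=[hook,lathe,axle] C=[hinge,joint,tile,shaft,nail]
Tick 6: prefer B, take hook from B; A=[ingot,gear] B=[lathe,axle] C=[hinge,joint,tile,shaft,nail,hook]
Tick 7: prefer A, take ingot from A; A=[gear] B=[lathe,axle] C=[hinge,joint,tile,shaft,nail,hook,ingot]
Tick 8: prefer B, take lathe from B; A=[gear] B=[axle] C=[hinge,joint,tile,shaft,nail,hook,ingot,lathe]
Tick 9: prefer A, take gear from A; A=[-] B=[axle] C=[hinge,joint,tile,shaft,nail,hook,ingot,lathe,gear]

Answer: hinge joint tile shaft nail hook ingot lathe gear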